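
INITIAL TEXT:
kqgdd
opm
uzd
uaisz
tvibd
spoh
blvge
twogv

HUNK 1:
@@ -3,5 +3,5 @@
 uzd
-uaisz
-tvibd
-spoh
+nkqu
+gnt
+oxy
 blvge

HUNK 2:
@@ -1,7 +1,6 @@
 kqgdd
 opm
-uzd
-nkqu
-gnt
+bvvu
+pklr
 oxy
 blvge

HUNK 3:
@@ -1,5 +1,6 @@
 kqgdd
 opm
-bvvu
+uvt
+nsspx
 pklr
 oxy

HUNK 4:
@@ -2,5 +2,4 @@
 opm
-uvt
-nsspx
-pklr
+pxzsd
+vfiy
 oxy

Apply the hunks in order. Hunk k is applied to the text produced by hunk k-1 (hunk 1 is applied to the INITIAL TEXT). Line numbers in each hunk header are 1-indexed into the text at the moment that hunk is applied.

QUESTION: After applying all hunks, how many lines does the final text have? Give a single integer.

Hunk 1: at line 3 remove [uaisz,tvibd,spoh] add [nkqu,gnt,oxy] -> 8 lines: kqgdd opm uzd nkqu gnt oxy blvge twogv
Hunk 2: at line 1 remove [uzd,nkqu,gnt] add [bvvu,pklr] -> 7 lines: kqgdd opm bvvu pklr oxy blvge twogv
Hunk 3: at line 1 remove [bvvu] add [uvt,nsspx] -> 8 lines: kqgdd opm uvt nsspx pklr oxy blvge twogv
Hunk 4: at line 2 remove [uvt,nsspx,pklr] add [pxzsd,vfiy] -> 7 lines: kqgdd opm pxzsd vfiy oxy blvge twogv
Final line count: 7

Answer: 7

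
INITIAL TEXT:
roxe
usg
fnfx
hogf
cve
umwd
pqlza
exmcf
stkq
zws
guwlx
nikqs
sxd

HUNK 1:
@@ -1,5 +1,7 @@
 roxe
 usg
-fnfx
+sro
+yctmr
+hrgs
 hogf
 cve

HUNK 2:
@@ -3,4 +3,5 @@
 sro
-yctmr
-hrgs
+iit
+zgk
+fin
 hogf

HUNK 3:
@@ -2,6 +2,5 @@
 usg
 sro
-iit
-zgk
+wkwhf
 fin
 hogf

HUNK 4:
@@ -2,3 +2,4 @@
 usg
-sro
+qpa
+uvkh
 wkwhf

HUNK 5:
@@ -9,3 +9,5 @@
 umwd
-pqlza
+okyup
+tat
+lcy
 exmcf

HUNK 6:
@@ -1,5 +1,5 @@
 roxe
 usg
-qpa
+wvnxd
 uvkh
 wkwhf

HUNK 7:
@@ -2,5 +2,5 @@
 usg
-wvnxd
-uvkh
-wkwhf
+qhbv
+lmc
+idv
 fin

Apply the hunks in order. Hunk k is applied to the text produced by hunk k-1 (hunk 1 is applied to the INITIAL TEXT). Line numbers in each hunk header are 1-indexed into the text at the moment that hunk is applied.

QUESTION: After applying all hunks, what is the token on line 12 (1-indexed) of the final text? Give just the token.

Hunk 1: at line 1 remove [fnfx] add [sro,yctmr,hrgs] -> 15 lines: roxe usg sro yctmr hrgs hogf cve umwd pqlza exmcf stkq zws guwlx nikqs sxd
Hunk 2: at line 3 remove [yctmr,hrgs] add [iit,zgk,fin] -> 16 lines: roxe usg sro iit zgk fin hogf cve umwd pqlza exmcf stkq zws guwlx nikqs sxd
Hunk 3: at line 2 remove [iit,zgk] add [wkwhf] -> 15 lines: roxe usg sro wkwhf fin hogf cve umwd pqlza exmcf stkq zws guwlx nikqs sxd
Hunk 4: at line 2 remove [sro] add [qpa,uvkh] -> 16 lines: roxe usg qpa uvkh wkwhf fin hogf cve umwd pqlza exmcf stkq zws guwlx nikqs sxd
Hunk 5: at line 9 remove [pqlza] add [okyup,tat,lcy] -> 18 lines: roxe usg qpa uvkh wkwhf fin hogf cve umwd okyup tat lcy exmcf stkq zws guwlx nikqs sxd
Hunk 6: at line 1 remove [qpa] add [wvnxd] -> 18 lines: roxe usg wvnxd uvkh wkwhf fin hogf cve umwd okyup tat lcy exmcf stkq zws guwlx nikqs sxd
Hunk 7: at line 2 remove [wvnxd,uvkh,wkwhf] add [qhbv,lmc,idv] -> 18 lines: roxe usg qhbv lmc idv fin hogf cve umwd okyup tat lcy exmcf stkq zws guwlx nikqs sxd
Final line 12: lcy

Answer: lcy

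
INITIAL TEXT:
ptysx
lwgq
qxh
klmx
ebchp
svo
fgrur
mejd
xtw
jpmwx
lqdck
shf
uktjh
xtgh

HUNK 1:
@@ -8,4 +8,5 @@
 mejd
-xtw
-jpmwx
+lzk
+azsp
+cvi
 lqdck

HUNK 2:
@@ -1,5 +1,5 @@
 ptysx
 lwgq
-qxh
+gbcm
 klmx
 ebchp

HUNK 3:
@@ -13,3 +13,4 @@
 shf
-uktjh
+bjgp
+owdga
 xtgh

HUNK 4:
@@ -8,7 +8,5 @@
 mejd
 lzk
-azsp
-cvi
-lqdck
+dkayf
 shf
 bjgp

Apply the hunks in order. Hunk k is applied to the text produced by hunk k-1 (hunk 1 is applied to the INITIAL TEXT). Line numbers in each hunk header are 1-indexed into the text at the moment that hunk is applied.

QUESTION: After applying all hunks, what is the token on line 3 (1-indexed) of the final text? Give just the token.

Hunk 1: at line 8 remove [xtw,jpmwx] add [lzk,azsp,cvi] -> 15 lines: ptysx lwgq qxh klmx ebchp svo fgrur mejd lzk azsp cvi lqdck shf uktjh xtgh
Hunk 2: at line 1 remove [qxh] add [gbcm] -> 15 lines: ptysx lwgq gbcm klmx ebchp svo fgrur mejd lzk azsp cvi lqdck shf uktjh xtgh
Hunk 3: at line 13 remove [uktjh] add [bjgp,owdga] -> 16 lines: ptysx lwgq gbcm klmx ebchp svo fgrur mejd lzk azsp cvi lqdck shf bjgp owdga xtgh
Hunk 4: at line 8 remove [azsp,cvi,lqdck] add [dkayf] -> 14 lines: ptysx lwgq gbcm klmx ebchp svo fgrur mejd lzk dkayf shf bjgp owdga xtgh
Final line 3: gbcm

Answer: gbcm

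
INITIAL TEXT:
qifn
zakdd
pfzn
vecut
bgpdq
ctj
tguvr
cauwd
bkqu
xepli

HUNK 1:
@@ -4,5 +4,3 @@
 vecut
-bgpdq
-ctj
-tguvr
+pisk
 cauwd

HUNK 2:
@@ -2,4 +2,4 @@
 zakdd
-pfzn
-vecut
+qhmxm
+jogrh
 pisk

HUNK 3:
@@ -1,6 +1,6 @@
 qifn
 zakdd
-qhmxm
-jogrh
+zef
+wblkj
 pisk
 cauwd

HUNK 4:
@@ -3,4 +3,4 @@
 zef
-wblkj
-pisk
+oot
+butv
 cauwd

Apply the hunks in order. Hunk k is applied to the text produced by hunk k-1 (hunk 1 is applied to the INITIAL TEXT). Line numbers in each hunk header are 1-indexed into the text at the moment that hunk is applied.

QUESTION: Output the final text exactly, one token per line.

Hunk 1: at line 4 remove [bgpdq,ctj,tguvr] add [pisk] -> 8 lines: qifn zakdd pfzn vecut pisk cauwd bkqu xepli
Hunk 2: at line 2 remove [pfzn,vecut] add [qhmxm,jogrh] -> 8 lines: qifn zakdd qhmxm jogrh pisk cauwd bkqu xepli
Hunk 3: at line 1 remove [qhmxm,jogrh] add [zef,wblkj] -> 8 lines: qifn zakdd zef wblkj pisk cauwd bkqu xepli
Hunk 4: at line 3 remove [wblkj,pisk] add [oot,butv] -> 8 lines: qifn zakdd zef oot butv cauwd bkqu xepli

Answer: qifn
zakdd
zef
oot
butv
cauwd
bkqu
xepli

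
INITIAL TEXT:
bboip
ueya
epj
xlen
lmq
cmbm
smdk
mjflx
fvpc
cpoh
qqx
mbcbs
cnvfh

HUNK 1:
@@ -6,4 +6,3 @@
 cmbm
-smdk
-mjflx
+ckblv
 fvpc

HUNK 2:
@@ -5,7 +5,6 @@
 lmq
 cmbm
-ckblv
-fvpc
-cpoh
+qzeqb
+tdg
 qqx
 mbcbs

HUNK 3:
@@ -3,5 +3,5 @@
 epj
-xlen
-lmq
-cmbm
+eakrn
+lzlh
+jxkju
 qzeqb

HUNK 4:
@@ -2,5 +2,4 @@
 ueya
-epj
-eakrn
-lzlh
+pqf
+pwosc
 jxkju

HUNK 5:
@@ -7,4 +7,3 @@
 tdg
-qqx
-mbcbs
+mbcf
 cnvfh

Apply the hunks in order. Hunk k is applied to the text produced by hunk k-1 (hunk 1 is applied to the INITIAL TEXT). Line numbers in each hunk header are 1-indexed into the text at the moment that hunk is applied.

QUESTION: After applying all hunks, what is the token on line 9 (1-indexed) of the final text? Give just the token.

Answer: cnvfh

Derivation:
Hunk 1: at line 6 remove [smdk,mjflx] add [ckblv] -> 12 lines: bboip ueya epj xlen lmq cmbm ckblv fvpc cpoh qqx mbcbs cnvfh
Hunk 2: at line 5 remove [ckblv,fvpc,cpoh] add [qzeqb,tdg] -> 11 lines: bboip ueya epj xlen lmq cmbm qzeqb tdg qqx mbcbs cnvfh
Hunk 3: at line 3 remove [xlen,lmq,cmbm] add [eakrn,lzlh,jxkju] -> 11 lines: bboip ueya epj eakrn lzlh jxkju qzeqb tdg qqx mbcbs cnvfh
Hunk 4: at line 2 remove [epj,eakrn,lzlh] add [pqf,pwosc] -> 10 lines: bboip ueya pqf pwosc jxkju qzeqb tdg qqx mbcbs cnvfh
Hunk 5: at line 7 remove [qqx,mbcbs] add [mbcf] -> 9 lines: bboip ueya pqf pwosc jxkju qzeqb tdg mbcf cnvfh
Final line 9: cnvfh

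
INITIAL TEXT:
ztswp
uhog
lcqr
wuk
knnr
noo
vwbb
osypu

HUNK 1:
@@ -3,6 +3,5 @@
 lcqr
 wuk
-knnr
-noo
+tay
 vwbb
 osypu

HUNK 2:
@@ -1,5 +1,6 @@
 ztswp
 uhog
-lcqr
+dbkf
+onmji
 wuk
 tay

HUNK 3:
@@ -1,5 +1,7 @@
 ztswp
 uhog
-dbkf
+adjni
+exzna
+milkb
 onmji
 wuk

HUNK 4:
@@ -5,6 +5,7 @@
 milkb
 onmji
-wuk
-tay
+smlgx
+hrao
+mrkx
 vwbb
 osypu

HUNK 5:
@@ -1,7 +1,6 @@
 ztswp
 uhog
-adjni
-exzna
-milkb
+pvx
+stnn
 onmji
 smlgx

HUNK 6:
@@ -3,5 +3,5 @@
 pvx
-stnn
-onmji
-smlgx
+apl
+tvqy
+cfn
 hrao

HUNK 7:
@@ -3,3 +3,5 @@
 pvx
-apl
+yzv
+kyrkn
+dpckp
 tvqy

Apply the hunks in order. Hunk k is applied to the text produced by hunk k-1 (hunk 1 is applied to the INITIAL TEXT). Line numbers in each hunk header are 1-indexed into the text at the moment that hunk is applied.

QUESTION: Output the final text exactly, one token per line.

Hunk 1: at line 3 remove [knnr,noo] add [tay] -> 7 lines: ztswp uhog lcqr wuk tay vwbb osypu
Hunk 2: at line 1 remove [lcqr] add [dbkf,onmji] -> 8 lines: ztswp uhog dbkf onmji wuk tay vwbb osypu
Hunk 3: at line 1 remove [dbkf] add [adjni,exzna,milkb] -> 10 lines: ztswp uhog adjni exzna milkb onmji wuk tay vwbb osypu
Hunk 4: at line 5 remove [wuk,tay] add [smlgx,hrao,mrkx] -> 11 lines: ztswp uhog adjni exzna milkb onmji smlgx hrao mrkx vwbb osypu
Hunk 5: at line 1 remove [adjni,exzna,milkb] add [pvx,stnn] -> 10 lines: ztswp uhog pvx stnn onmji smlgx hrao mrkx vwbb osypu
Hunk 6: at line 3 remove [stnn,onmji,smlgx] add [apl,tvqy,cfn] -> 10 lines: ztswp uhog pvx apl tvqy cfn hrao mrkx vwbb osypu
Hunk 7: at line 3 remove [apl] add [yzv,kyrkn,dpckp] -> 12 lines: ztswp uhog pvx yzv kyrkn dpckp tvqy cfn hrao mrkx vwbb osypu

Answer: ztswp
uhog
pvx
yzv
kyrkn
dpckp
tvqy
cfn
hrao
mrkx
vwbb
osypu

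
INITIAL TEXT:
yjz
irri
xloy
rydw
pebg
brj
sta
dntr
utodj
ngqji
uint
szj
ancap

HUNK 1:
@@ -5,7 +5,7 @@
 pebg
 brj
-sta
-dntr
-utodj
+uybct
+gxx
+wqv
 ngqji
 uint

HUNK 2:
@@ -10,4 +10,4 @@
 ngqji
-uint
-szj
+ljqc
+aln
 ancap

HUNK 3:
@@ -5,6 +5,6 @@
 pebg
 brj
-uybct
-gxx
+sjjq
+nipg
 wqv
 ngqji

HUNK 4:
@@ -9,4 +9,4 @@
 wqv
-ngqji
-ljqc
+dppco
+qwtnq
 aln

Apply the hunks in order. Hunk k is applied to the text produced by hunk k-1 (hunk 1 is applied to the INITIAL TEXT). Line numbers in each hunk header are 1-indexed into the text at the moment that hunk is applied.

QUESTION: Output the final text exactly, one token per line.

Answer: yjz
irri
xloy
rydw
pebg
brj
sjjq
nipg
wqv
dppco
qwtnq
aln
ancap

Derivation:
Hunk 1: at line 5 remove [sta,dntr,utodj] add [uybct,gxx,wqv] -> 13 lines: yjz irri xloy rydw pebg brj uybct gxx wqv ngqji uint szj ancap
Hunk 2: at line 10 remove [uint,szj] add [ljqc,aln] -> 13 lines: yjz irri xloy rydw pebg brj uybct gxx wqv ngqji ljqc aln ancap
Hunk 3: at line 5 remove [uybct,gxx] add [sjjq,nipg] -> 13 lines: yjz irri xloy rydw pebg brj sjjq nipg wqv ngqji ljqc aln ancap
Hunk 4: at line 9 remove [ngqji,ljqc] add [dppco,qwtnq] -> 13 lines: yjz irri xloy rydw pebg brj sjjq nipg wqv dppco qwtnq aln ancap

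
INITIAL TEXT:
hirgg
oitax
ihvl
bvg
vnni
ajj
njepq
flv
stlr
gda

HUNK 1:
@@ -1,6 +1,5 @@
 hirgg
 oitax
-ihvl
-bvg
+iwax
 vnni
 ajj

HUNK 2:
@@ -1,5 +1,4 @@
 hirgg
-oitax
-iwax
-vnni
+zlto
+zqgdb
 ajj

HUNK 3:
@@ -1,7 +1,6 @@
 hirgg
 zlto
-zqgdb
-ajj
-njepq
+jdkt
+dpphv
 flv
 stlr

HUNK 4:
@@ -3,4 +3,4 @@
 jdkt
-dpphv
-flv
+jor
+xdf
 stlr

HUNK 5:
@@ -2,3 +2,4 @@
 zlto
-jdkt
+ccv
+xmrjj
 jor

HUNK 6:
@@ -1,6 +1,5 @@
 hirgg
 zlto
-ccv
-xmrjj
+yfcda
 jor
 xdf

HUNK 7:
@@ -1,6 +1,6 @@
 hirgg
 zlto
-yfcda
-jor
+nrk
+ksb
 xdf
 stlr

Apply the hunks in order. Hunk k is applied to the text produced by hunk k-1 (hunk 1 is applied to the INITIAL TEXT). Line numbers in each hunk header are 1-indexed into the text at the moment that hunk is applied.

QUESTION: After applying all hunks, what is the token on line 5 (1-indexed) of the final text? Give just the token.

Answer: xdf

Derivation:
Hunk 1: at line 1 remove [ihvl,bvg] add [iwax] -> 9 lines: hirgg oitax iwax vnni ajj njepq flv stlr gda
Hunk 2: at line 1 remove [oitax,iwax,vnni] add [zlto,zqgdb] -> 8 lines: hirgg zlto zqgdb ajj njepq flv stlr gda
Hunk 3: at line 1 remove [zqgdb,ajj,njepq] add [jdkt,dpphv] -> 7 lines: hirgg zlto jdkt dpphv flv stlr gda
Hunk 4: at line 3 remove [dpphv,flv] add [jor,xdf] -> 7 lines: hirgg zlto jdkt jor xdf stlr gda
Hunk 5: at line 2 remove [jdkt] add [ccv,xmrjj] -> 8 lines: hirgg zlto ccv xmrjj jor xdf stlr gda
Hunk 6: at line 1 remove [ccv,xmrjj] add [yfcda] -> 7 lines: hirgg zlto yfcda jor xdf stlr gda
Hunk 7: at line 1 remove [yfcda,jor] add [nrk,ksb] -> 7 lines: hirgg zlto nrk ksb xdf stlr gda
Final line 5: xdf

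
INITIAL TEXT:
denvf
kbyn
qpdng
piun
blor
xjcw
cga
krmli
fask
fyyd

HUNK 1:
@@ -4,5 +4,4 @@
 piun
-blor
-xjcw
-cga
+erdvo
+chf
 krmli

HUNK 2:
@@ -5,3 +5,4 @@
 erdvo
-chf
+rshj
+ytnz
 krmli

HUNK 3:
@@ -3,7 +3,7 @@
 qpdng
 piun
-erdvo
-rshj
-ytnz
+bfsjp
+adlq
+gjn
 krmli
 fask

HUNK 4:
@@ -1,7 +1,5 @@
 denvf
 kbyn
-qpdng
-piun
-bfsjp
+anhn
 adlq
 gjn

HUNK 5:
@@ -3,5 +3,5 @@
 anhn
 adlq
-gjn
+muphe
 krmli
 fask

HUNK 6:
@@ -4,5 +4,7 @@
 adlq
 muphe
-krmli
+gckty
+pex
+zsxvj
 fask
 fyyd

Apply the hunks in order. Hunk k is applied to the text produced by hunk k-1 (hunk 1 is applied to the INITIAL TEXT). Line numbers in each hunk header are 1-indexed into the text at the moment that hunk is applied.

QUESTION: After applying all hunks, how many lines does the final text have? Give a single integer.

Hunk 1: at line 4 remove [blor,xjcw,cga] add [erdvo,chf] -> 9 lines: denvf kbyn qpdng piun erdvo chf krmli fask fyyd
Hunk 2: at line 5 remove [chf] add [rshj,ytnz] -> 10 lines: denvf kbyn qpdng piun erdvo rshj ytnz krmli fask fyyd
Hunk 3: at line 3 remove [erdvo,rshj,ytnz] add [bfsjp,adlq,gjn] -> 10 lines: denvf kbyn qpdng piun bfsjp adlq gjn krmli fask fyyd
Hunk 4: at line 1 remove [qpdng,piun,bfsjp] add [anhn] -> 8 lines: denvf kbyn anhn adlq gjn krmli fask fyyd
Hunk 5: at line 3 remove [gjn] add [muphe] -> 8 lines: denvf kbyn anhn adlq muphe krmli fask fyyd
Hunk 6: at line 4 remove [krmli] add [gckty,pex,zsxvj] -> 10 lines: denvf kbyn anhn adlq muphe gckty pex zsxvj fask fyyd
Final line count: 10

Answer: 10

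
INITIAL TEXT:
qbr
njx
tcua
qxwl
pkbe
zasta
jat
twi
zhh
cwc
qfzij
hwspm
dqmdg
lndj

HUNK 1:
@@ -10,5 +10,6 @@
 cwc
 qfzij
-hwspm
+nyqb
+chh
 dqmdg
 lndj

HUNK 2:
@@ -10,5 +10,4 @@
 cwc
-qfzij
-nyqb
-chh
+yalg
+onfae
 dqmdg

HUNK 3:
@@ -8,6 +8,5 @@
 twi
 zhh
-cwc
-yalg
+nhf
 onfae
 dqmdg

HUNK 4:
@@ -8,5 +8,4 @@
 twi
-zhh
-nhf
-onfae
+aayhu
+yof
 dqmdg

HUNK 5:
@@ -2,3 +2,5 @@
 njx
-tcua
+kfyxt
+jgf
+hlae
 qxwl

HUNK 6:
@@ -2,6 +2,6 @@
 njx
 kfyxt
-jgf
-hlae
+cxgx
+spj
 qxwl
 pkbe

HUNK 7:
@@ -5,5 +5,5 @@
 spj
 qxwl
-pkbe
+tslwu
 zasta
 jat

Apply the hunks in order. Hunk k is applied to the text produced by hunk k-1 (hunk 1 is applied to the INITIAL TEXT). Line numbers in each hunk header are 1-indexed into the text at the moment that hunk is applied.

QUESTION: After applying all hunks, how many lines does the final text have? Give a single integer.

Answer: 14

Derivation:
Hunk 1: at line 10 remove [hwspm] add [nyqb,chh] -> 15 lines: qbr njx tcua qxwl pkbe zasta jat twi zhh cwc qfzij nyqb chh dqmdg lndj
Hunk 2: at line 10 remove [qfzij,nyqb,chh] add [yalg,onfae] -> 14 lines: qbr njx tcua qxwl pkbe zasta jat twi zhh cwc yalg onfae dqmdg lndj
Hunk 3: at line 8 remove [cwc,yalg] add [nhf] -> 13 lines: qbr njx tcua qxwl pkbe zasta jat twi zhh nhf onfae dqmdg lndj
Hunk 4: at line 8 remove [zhh,nhf,onfae] add [aayhu,yof] -> 12 lines: qbr njx tcua qxwl pkbe zasta jat twi aayhu yof dqmdg lndj
Hunk 5: at line 2 remove [tcua] add [kfyxt,jgf,hlae] -> 14 lines: qbr njx kfyxt jgf hlae qxwl pkbe zasta jat twi aayhu yof dqmdg lndj
Hunk 6: at line 2 remove [jgf,hlae] add [cxgx,spj] -> 14 lines: qbr njx kfyxt cxgx spj qxwl pkbe zasta jat twi aayhu yof dqmdg lndj
Hunk 7: at line 5 remove [pkbe] add [tslwu] -> 14 lines: qbr njx kfyxt cxgx spj qxwl tslwu zasta jat twi aayhu yof dqmdg lndj
Final line count: 14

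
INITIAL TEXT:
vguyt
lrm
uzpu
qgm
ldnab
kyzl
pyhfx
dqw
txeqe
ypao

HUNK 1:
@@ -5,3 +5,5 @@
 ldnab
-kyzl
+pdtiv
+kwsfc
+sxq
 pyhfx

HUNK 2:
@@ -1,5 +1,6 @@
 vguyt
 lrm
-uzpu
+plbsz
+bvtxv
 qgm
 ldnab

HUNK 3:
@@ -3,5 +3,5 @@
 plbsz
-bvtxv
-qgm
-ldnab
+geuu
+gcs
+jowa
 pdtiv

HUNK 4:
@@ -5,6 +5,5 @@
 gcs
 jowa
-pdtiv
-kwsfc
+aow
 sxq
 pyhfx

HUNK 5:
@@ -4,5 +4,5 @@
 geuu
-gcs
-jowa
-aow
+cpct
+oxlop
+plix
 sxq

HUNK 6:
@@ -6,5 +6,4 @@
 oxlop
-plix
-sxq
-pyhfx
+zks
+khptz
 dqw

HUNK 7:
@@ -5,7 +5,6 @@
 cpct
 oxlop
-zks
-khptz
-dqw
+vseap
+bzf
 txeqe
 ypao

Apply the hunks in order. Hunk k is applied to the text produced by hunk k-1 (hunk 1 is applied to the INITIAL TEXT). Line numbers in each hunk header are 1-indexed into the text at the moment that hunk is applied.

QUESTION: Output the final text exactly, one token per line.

Hunk 1: at line 5 remove [kyzl] add [pdtiv,kwsfc,sxq] -> 12 lines: vguyt lrm uzpu qgm ldnab pdtiv kwsfc sxq pyhfx dqw txeqe ypao
Hunk 2: at line 1 remove [uzpu] add [plbsz,bvtxv] -> 13 lines: vguyt lrm plbsz bvtxv qgm ldnab pdtiv kwsfc sxq pyhfx dqw txeqe ypao
Hunk 3: at line 3 remove [bvtxv,qgm,ldnab] add [geuu,gcs,jowa] -> 13 lines: vguyt lrm plbsz geuu gcs jowa pdtiv kwsfc sxq pyhfx dqw txeqe ypao
Hunk 4: at line 5 remove [pdtiv,kwsfc] add [aow] -> 12 lines: vguyt lrm plbsz geuu gcs jowa aow sxq pyhfx dqw txeqe ypao
Hunk 5: at line 4 remove [gcs,jowa,aow] add [cpct,oxlop,plix] -> 12 lines: vguyt lrm plbsz geuu cpct oxlop plix sxq pyhfx dqw txeqe ypao
Hunk 6: at line 6 remove [plix,sxq,pyhfx] add [zks,khptz] -> 11 lines: vguyt lrm plbsz geuu cpct oxlop zks khptz dqw txeqe ypao
Hunk 7: at line 5 remove [zks,khptz,dqw] add [vseap,bzf] -> 10 lines: vguyt lrm plbsz geuu cpct oxlop vseap bzf txeqe ypao

Answer: vguyt
lrm
plbsz
geuu
cpct
oxlop
vseap
bzf
txeqe
ypao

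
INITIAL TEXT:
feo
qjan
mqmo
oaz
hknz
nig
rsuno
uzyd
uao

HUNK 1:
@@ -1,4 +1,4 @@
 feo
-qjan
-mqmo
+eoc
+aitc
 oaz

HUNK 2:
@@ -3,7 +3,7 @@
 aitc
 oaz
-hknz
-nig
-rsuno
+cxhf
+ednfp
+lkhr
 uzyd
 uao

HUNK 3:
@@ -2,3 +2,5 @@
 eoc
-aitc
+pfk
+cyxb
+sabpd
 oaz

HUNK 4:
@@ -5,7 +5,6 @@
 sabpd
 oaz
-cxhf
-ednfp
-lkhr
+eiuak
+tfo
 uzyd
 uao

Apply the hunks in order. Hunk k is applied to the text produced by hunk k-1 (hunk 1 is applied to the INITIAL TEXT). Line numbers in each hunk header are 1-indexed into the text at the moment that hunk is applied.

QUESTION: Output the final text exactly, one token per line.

Answer: feo
eoc
pfk
cyxb
sabpd
oaz
eiuak
tfo
uzyd
uao

Derivation:
Hunk 1: at line 1 remove [qjan,mqmo] add [eoc,aitc] -> 9 lines: feo eoc aitc oaz hknz nig rsuno uzyd uao
Hunk 2: at line 3 remove [hknz,nig,rsuno] add [cxhf,ednfp,lkhr] -> 9 lines: feo eoc aitc oaz cxhf ednfp lkhr uzyd uao
Hunk 3: at line 2 remove [aitc] add [pfk,cyxb,sabpd] -> 11 lines: feo eoc pfk cyxb sabpd oaz cxhf ednfp lkhr uzyd uao
Hunk 4: at line 5 remove [cxhf,ednfp,lkhr] add [eiuak,tfo] -> 10 lines: feo eoc pfk cyxb sabpd oaz eiuak tfo uzyd uao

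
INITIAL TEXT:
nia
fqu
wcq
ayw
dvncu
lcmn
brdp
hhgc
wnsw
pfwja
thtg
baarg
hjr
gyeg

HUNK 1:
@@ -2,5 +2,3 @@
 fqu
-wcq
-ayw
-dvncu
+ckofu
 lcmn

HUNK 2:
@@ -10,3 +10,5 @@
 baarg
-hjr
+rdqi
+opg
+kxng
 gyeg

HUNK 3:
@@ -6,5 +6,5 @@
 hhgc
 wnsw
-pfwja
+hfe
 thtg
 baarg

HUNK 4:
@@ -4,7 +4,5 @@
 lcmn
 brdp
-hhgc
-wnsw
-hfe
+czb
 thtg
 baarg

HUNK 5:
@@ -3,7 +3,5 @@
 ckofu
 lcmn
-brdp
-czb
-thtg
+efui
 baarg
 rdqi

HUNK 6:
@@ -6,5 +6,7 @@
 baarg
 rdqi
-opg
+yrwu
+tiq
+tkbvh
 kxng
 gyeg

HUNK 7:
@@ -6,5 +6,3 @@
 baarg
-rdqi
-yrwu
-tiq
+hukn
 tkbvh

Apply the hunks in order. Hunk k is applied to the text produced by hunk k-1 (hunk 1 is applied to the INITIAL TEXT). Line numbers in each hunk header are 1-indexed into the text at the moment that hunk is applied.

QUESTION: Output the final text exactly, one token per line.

Answer: nia
fqu
ckofu
lcmn
efui
baarg
hukn
tkbvh
kxng
gyeg

Derivation:
Hunk 1: at line 2 remove [wcq,ayw,dvncu] add [ckofu] -> 12 lines: nia fqu ckofu lcmn brdp hhgc wnsw pfwja thtg baarg hjr gyeg
Hunk 2: at line 10 remove [hjr] add [rdqi,opg,kxng] -> 14 lines: nia fqu ckofu lcmn brdp hhgc wnsw pfwja thtg baarg rdqi opg kxng gyeg
Hunk 3: at line 6 remove [pfwja] add [hfe] -> 14 lines: nia fqu ckofu lcmn brdp hhgc wnsw hfe thtg baarg rdqi opg kxng gyeg
Hunk 4: at line 4 remove [hhgc,wnsw,hfe] add [czb] -> 12 lines: nia fqu ckofu lcmn brdp czb thtg baarg rdqi opg kxng gyeg
Hunk 5: at line 3 remove [brdp,czb,thtg] add [efui] -> 10 lines: nia fqu ckofu lcmn efui baarg rdqi opg kxng gyeg
Hunk 6: at line 6 remove [opg] add [yrwu,tiq,tkbvh] -> 12 lines: nia fqu ckofu lcmn efui baarg rdqi yrwu tiq tkbvh kxng gyeg
Hunk 7: at line 6 remove [rdqi,yrwu,tiq] add [hukn] -> 10 lines: nia fqu ckofu lcmn efui baarg hukn tkbvh kxng gyeg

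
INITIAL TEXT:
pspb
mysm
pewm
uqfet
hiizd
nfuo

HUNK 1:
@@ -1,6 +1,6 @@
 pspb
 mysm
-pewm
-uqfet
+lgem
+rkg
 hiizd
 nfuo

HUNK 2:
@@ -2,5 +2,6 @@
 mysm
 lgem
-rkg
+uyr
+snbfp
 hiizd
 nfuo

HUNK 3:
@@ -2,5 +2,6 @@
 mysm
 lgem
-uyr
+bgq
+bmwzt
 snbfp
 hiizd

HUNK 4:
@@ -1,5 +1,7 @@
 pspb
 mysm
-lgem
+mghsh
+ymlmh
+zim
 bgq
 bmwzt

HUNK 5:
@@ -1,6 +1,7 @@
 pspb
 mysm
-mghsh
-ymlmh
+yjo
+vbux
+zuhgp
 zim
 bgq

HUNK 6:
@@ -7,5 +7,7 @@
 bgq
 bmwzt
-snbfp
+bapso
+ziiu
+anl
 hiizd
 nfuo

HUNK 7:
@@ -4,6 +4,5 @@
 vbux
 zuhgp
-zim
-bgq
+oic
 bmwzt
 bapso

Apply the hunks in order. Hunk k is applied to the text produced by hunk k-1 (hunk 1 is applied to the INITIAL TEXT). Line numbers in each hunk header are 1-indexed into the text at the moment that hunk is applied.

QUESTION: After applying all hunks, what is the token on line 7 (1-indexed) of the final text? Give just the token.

Answer: bmwzt

Derivation:
Hunk 1: at line 1 remove [pewm,uqfet] add [lgem,rkg] -> 6 lines: pspb mysm lgem rkg hiizd nfuo
Hunk 2: at line 2 remove [rkg] add [uyr,snbfp] -> 7 lines: pspb mysm lgem uyr snbfp hiizd nfuo
Hunk 3: at line 2 remove [uyr] add [bgq,bmwzt] -> 8 lines: pspb mysm lgem bgq bmwzt snbfp hiizd nfuo
Hunk 4: at line 1 remove [lgem] add [mghsh,ymlmh,zim] -> 10 lines: pspb mysm mghsh ymlmh zim bgq bmwzt snbfp hiizd nfuo
Hunk 5: at line 1 remove [mghsh,ymlmh] add [yjo,vbux,zuhgp] -> 11 lines: pspb mysm yjo vbux zuhgp zim bgq bmwzt snbfp hiizd nfuo
Hunk 6: at line 7 remove [snbfp] add [bapso,ziiu,anl] -> 13 lines: pspb mysm yjo vbux zuhgp zim bgq bmwzt bapso ziiu anl hiizd nfuo
Hunk 7: at line 4 remove [zim,bgq] add [oic] -> 12 lines: pspb mysm yjo vbux zuhgp oic bmwzt bapso ziiu anl hiizd nfuo
Final line 7: bmwzt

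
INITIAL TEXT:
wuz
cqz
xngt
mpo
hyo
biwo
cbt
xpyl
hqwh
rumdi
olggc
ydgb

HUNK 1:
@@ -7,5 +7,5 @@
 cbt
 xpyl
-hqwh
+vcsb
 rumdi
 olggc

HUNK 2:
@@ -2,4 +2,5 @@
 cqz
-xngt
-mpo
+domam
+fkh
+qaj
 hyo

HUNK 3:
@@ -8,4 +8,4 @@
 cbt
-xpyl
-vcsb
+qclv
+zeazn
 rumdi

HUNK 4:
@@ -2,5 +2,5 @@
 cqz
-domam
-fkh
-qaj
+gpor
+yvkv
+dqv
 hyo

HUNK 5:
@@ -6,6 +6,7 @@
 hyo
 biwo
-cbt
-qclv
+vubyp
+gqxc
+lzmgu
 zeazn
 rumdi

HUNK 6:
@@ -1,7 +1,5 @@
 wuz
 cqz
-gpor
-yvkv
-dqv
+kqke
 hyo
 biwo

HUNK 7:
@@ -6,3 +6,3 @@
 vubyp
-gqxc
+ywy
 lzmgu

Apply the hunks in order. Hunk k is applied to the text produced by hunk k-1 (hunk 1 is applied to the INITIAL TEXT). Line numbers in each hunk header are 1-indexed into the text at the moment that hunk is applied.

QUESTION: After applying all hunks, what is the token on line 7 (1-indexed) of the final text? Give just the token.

Hunk 1: at line 7 remove [hqwh] add [vcsb] -> 12 lines: wuz cqz xngt mpo hyo biwo cbt xpyl vcsb rumdi olggc ydgb
Hunk 2: at line 2 remove [xngt,mpo] add [domam,fkh,qaj] -> 13 lines: wuz cqz domam fkh qaj hyo biwo cbt xpyl vcsb rumdi olggc ydgb
Hunk 3: at line 8 remove [xpyl,vcsb] add [qclv,zeazn] -> 13 lines: wuz cqz domam fkh qaj hyo biwo cbt qclv zeazn rumdi olggc ydgb
Hunk 4: at line 2 remove [domam,fkh,qaj] add [gpor,yvkv,dqv] -> 13 lines: wuz cqz gpor yvkv dqv hyo biwo cbt qclv zeazn rumdi olggc ydgb
Hunk 5: at line 6 remove [cbt,qclv] add [vubyp,gqxc,lzmgu] -> 14 lines: wuz cqz gpor yvkv dqv hyo biwo vubyp gqxc lzmgu zeazn rumdi olggc ydgb
Hunk 6: at line 1 remove [gpor,yvkv,dqv] add [kqke] -> 12 lines: wuz cqz kqke hyo biwo vubyp gqxc lzmgu zeazn rumdi olggc ydgb
Hunk 7: at line 6 remove [gqxc] add [ywy] -> 12 lines: wuz cqz kqke hyo biwo vubyp ywy lzmgu zeazn rumdi olggc ydgb
Final line 7: ywy

Answer: ywy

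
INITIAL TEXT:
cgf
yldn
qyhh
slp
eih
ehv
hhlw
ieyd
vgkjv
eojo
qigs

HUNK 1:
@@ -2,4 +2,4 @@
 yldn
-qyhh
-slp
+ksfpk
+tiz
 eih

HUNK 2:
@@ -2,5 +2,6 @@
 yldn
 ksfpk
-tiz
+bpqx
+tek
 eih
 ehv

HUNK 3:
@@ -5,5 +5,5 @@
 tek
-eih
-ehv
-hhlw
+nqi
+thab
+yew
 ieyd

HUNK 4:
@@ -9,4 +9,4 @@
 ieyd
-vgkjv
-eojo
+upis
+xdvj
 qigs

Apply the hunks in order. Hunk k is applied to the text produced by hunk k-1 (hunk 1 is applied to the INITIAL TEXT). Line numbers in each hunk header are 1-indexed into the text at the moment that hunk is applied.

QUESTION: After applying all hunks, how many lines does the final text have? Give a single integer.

Hunk 1: at line 2 remove [qyhh,slp] add [ksfpk,tiz] -> 11 lines: cgf yldn ksfpk tiz eih ehv hhlw ieyd vgkjv eojo qigs
Hunk 2: at line 2 remove [tiz] add [bpqx,tek] -> 12 lines: cgf yldn ksfpk bpqx tek eih ehv hhlw ieyd vgkjv eojo qigs
Hunk 3: at line 5 remove [eih,ehv,hhlw] add [nqi,thab,yew] -> 12 lines: cgf yldn ksfpk bpqx tek nqi thab yew ieyd vgkjv eojo qigs
Hunk 4: at line 9 remove [vgkjv,eojo] add [upis,xdvj] -> 12 lines: cgf yldn ksfpk bpqx tek nqi thab yew ieyd upis xdvj qigs
Final line count: 12

Answer: 12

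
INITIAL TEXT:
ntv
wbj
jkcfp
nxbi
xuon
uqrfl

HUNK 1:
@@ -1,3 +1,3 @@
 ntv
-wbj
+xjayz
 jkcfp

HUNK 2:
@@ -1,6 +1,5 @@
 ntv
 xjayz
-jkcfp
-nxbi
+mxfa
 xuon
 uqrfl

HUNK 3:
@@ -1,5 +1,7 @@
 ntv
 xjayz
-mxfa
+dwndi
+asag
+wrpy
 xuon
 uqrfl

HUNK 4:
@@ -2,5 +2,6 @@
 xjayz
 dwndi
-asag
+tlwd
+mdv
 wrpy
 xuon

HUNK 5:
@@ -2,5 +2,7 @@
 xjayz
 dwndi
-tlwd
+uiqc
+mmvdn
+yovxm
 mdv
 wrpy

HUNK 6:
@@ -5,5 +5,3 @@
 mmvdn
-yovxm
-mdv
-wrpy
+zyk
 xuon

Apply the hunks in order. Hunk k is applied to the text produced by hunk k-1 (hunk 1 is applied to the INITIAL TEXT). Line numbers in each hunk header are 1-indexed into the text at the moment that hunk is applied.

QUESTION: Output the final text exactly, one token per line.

Answer: ntv
xjayz
dwndi
uiqc
mmvdn
zyk
xuon
uqrfl

Derivation:
Hunk 1: at line 1 remove [wbj] add [xjayz] -> 6 lines: ntv xjayz jkcfp nxbi xuon uqrfl
Hunk 2: at line 1 remove [jkcfp,nxbi] add [mxfa] -> 5 lines: ntv xjayz mxfa xuon uqrfl
Hunk 3: at line 1 remove [mxfa] add [dwndi,asag,wrpy] -> 7 lines: ntv xjayz dwndi asag wrpy xuon uqrfl
Hunk 4: at line 2 remove [asag] add [tlwd,mdv] -> 8 lines: ntv xjayz dwndi tlwd mdv wrpy xuon uqrfl
Hunk 5: at line 2 remove [tlwd] add [uiqc,mmvdn,yovxm] -> 10 lines: ntv xjayz dwndi uiqc mmvdn yovxm mdv wrpy xuon uqrfl
Hunk 6: at line 5 remove [yovxm,mdv,wrpy] add [zyk] -> 8 lines: ntv xjayz dwndi uiqc mmvdn zyk xuon uqrfl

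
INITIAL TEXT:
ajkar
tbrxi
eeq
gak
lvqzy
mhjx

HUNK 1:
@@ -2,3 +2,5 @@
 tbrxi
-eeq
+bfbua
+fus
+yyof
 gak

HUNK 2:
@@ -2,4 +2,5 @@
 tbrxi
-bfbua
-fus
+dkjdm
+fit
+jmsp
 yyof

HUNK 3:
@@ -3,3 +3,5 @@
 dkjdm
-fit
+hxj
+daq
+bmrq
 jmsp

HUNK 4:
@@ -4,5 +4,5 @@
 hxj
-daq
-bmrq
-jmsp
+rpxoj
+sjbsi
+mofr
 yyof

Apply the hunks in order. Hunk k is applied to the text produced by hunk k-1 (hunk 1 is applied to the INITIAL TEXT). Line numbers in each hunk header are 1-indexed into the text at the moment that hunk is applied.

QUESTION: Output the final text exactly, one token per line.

Answer: ajkar
tbrxi
dkjdm
hxj
rpxoj
sjbsi
mofr
yyof
gak
lvqzy
mhjx

Derivation:
Hunk 1: at line 2 remove [eeq] add [bfbua,fus,yyof] -> 8 lines: ajkar tbrxi bfbua fus yyof gak lvqzy mhjx
Hunk 2: at line 2 remove [bfbua,fus] add [dkjdm,fit,jmsp] -> 9 lines: ajkar tbrxi dkjdm fit jmsp yyof gak lvqzy mhjx
Hunk 3: at line 3 remove [fit] add [hxj,daq,bmrq] -> 11 lines: ajkar tbrxi dkjdm hxj daq bmrq jmsp yyof gak lvqzy mhjx
Hunk 4: at line 4 remove [daq,bmrq,jmsp] add [rpxoj,sjbsi,mofr] -> 11 lines: ajkar tbrxi dkjdm hxj rpxoj sjbsi mofr yyof gak lvqzy mhjx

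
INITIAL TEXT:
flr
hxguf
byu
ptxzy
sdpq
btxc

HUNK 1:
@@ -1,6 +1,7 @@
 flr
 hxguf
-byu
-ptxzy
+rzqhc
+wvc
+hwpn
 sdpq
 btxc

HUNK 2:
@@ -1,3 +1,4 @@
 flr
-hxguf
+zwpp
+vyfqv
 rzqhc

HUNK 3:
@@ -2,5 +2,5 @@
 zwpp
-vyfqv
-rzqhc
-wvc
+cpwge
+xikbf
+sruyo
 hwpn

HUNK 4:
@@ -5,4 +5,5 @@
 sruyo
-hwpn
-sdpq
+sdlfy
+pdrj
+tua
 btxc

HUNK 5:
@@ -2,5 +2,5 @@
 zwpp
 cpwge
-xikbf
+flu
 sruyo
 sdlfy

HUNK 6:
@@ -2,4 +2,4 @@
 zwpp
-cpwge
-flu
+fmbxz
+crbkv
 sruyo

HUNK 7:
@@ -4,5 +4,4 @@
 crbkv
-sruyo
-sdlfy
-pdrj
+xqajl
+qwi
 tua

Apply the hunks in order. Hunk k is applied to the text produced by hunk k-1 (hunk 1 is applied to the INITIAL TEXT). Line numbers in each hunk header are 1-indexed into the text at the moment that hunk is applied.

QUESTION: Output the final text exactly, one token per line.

Hunk 1: at line 1 remove [byu,ptxzy] add [rzqhc,wvc,hwpn] -> 7 lines: flr hxguf rzqhc wvc hwpn sdpq btxc
Hunk 2: at line 1 remove [hxguf] add [zwpp,vyfqv] -> 8 lines: flr zwpp vyfqv rzqhc wvc hwpn sdpq btxc
Hunk 3: at line 2 remove [vyfqv,rzqhc,wvc] add [cpwge,xikbf,sruyo] -> 8 lines: flr zwpp cpwge xikbf sruyo hwpn sdpq btxc
Hunk 4: at line 5 remove [hwpn,sdpq] add [sdlfy,pdrj,tua] -> 9 lines: flr zwpp cpwge xikbf sruyo sdlfy pdrj tua btxc
Hunk 5: at line 2 remove [xikbf] add [flu] -> 9 lines: flr zwpp cpwge flu sruyo sdlfy pdrj tua btxc
Hunk 6: at line 2 remove [cpwge,flu] add [fmbxz,crbkv] -> 9 lines: flr zwpp fmbxz crbkv sruyo sdlfy pdrj tua btxc
Hunk 7: at line 4 remove [sruyo,sdlfy,pdrj] add [xqajl,qwi] -> 8 lines: flr zwpp fmbxz crbkv xqajl qwi tua btxc

Answer: flr
zwpp
fmbxz
crbkv
xqajl
qwi
tua
btxc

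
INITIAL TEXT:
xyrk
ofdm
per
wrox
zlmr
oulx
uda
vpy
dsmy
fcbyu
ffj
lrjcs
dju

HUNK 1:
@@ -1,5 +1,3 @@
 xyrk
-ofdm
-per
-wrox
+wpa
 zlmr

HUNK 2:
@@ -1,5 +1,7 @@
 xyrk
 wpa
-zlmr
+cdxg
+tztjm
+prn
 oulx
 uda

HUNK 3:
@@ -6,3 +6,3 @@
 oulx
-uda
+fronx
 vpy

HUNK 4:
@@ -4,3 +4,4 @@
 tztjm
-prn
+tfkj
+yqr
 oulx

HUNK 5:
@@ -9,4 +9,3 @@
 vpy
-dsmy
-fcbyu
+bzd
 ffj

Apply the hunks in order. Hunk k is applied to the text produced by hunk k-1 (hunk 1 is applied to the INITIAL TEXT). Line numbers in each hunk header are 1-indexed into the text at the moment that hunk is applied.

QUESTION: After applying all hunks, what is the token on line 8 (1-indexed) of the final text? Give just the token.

Answer: fronx

Derivation:
Hunk 1: at line 1 remove [ofdm,per,wrox] add [wpa] -> 11 lines: xyrk wpa zlmr oulx uda vpy dsmy fcbyu ffj lrjcs dju
Hunk 2: at line 1 remove [zlmr] add [cdxg,tztjm,prn] -> 13 lines: xyrk wpa cdxg tztjm prn oulx uda vpy dsmy fcbyu ffj lrjcs dju
Hunk 3: at line 6 remove [uda] add [fronx] -> 13 lines: xyrk wpa cdxg tztjm prn oulx fronx vpy dsmy fcbyu ffj lrjcs dju
Hunk 4: at line 4 remove [prn] add [tfkj,yqr] -> 14 lines: xyrk wpa cdxg tztjm tfkj yqr oulx fronx vpy dsmy fcbyu ffj lrjcs dju
Hunk 5: at line 9 remove [dsmy,fcbyu] add [bzd] -> 13 lines: xyrk wpa cdxg tztjm tfkj yqr oulx fronx vpy bzd ffj lrjcs dju
Final line 8: fronx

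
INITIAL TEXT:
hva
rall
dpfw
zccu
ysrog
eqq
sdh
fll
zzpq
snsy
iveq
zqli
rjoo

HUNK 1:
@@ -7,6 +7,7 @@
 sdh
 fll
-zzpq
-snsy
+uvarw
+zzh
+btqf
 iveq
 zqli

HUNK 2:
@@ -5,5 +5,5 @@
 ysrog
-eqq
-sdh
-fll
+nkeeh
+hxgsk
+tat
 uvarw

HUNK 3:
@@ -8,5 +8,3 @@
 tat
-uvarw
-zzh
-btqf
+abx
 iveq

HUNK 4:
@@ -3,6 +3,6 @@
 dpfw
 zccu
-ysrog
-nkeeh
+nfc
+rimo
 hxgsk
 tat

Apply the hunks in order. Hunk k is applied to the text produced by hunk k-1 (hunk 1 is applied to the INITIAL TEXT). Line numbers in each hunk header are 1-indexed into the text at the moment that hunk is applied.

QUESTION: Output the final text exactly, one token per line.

Answer: hva
rall
dpfw
zccu
nfc
rimo
hxgsk
tat
abx
iveq
zqli
rjoo

Derivation:
Hunk 1: at line 7 remove [zzpq,snsy] add [uvarw,zzh,btqf] -> 14 lines: hva rall dpfw zccu ysrog eqq sdh fll uvarw zzh btqf iveq zqli rjoo
Hunk 2: at line 5 remove [eqq,sdh,fll] add [nkeeh,hxgsk,tat] -> 14 lines: hva rall dpfw zccu ysrog nkeeh hxgsk tat uvarw zzh btqf iveq zqli rjoo
Hunk 3: at line 8 remove [uvarw,zzh,btqf] add [abx] -> 12 lines: hva rall dpfw zccu ysrog nkeeh hxgsk tat abx iveq zqli rjoo
Hunk 4: at line 3 remove [ysrog,nkeeh] add [nfc,rimo] -> 12 lines: hva rall dpfw zccu nfc rimo hxgsk tat abx iveq zqli rjoo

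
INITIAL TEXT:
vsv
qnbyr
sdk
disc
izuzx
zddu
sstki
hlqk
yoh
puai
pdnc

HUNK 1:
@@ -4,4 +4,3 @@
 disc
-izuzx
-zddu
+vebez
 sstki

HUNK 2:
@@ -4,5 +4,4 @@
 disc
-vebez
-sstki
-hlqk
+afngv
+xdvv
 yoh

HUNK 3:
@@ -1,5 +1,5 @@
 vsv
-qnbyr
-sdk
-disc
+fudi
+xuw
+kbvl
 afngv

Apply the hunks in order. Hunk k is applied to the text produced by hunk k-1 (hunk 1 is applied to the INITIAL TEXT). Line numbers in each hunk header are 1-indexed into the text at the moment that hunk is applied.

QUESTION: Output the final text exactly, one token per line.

Hunk 1: at line 4 remove [izuzx,zddu] add [vebez] -> 10 lines: vsv qnbyr sdk disc vebez sstki hlqk yoh puai pdnc
Hunk 2: at line 4 remove [vebez,sstki,hlqk] add [afngv,xdvv] -> 9 lines: vsv qnbyr sdk disc afngv xdvv yoh puai pdnc
Hunk 3: at line 1 remove [qnbyr,sdk,disc] add [fudi,xuw,kbvl] -> 9 lines: vsv fudi xuw kbvl afngv xdvv yoh puai pdnc

Answer: vsv
fudi
xuw
kbvl
afngv
xdvv
yoh
puai
pdnc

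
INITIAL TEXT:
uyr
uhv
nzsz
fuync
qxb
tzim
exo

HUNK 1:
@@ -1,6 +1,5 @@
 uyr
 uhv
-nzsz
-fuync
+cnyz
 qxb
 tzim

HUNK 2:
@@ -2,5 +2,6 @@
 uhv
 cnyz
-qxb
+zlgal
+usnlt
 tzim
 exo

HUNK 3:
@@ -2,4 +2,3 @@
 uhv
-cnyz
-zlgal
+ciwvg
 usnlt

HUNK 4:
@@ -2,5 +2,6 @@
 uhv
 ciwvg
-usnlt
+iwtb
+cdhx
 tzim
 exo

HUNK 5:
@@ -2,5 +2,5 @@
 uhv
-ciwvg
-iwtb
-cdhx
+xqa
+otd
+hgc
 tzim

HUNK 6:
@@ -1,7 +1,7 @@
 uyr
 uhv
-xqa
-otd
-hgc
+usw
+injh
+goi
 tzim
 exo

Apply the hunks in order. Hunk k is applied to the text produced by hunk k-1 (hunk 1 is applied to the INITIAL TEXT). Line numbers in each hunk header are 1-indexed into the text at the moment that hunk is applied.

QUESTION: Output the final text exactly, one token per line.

Hunk 1: at line 1 remove [nzsz,fuync] add [cnyz] -> 6 lines: uyr uhv cnyz qxb tzim exo
Hunk 2: at line 2 remove [qxb] add [zlgal,usnlt] -> 7 lines: uyr uhv cnyz zlgal usnlt tzim exo
Hunk 3: at line 2 remove [cnyz,zlgal] add [ciwvg] -> 6 lines: uyr uhv ciwvg usnlt tzim exo
Hunk 4: at line 2 remove [usnlt] add [iwtb,cdhx] -> 7 lines: uyr uhv ciwvg iwtb cdhx tzim exo
Hunk 5: at line 2 remove [ciwvg,iwtb,cdhx] add [xqa,otd,hgc] -> 7 lines: uyr uhv xqa otd hgc tzim exo
Hunk 6: at line 1 remove [xqa,otd,hgc] add [usw,injh,goi] -> 7 lines: uyr uhv usw injh goi tzim exo

Answer: uyr
uhv
usw
injh
goi
tzim
exo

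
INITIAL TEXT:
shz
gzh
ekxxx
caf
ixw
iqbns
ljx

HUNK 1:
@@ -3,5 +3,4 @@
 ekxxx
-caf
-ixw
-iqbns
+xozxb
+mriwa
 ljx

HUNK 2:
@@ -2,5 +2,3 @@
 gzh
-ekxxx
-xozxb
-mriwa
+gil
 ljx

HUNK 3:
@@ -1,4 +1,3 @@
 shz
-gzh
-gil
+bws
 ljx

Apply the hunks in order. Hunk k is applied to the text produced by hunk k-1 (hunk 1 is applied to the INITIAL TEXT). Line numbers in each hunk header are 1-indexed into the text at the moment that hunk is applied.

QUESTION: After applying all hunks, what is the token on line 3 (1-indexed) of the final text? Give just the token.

Hunk 1: at line 3 remove [caf,ixw,iqbns] add [xozxb,mriwa] -> 6 lines: shz gzh ekxxx xozxb mriwa ljx
Hunk 2: at line 2 remove [ekxxx,xozxb,mriwa] add [gil] -> 4 lines: shz gzh gil ljx
Hunk 3: at line 1 remove [gzh,gil] add [bws] -> 3 lines: shz bws ljx
Final line 3: ljx

Answer: ljx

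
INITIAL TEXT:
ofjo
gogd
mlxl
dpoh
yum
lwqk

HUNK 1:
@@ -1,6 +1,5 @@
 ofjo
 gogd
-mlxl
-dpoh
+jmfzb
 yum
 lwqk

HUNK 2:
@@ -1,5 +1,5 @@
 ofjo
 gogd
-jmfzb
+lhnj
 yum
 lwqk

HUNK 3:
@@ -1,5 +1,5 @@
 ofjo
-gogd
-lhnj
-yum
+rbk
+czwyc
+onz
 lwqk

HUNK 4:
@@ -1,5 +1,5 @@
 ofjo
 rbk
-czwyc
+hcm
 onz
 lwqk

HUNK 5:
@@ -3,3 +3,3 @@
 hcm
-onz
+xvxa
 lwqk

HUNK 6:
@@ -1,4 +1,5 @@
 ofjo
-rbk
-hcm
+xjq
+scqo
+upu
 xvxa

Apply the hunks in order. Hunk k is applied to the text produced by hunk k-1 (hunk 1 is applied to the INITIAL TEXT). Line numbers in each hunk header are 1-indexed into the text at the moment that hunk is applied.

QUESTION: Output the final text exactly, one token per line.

Hunk 1: at line 1 remove [mlxl,dpoh] add [jmfzb] -> 5 lines: ofjo gogd jmfzb yum lwqk
Hunk 2: at line 1 remove [jmfzb] add [lhnj] -> 5 lines: ofjo gogd lhnj yum lwqk
Hunk 3: at line 1 remove [gogd,lhnj,yum] add [rbk,czwyc,onz] -> 5 lines: ofjo rbk czwyc onz lwqk
Hunk 4: at line 1 remove [czwyc] add [hcm] -> 5 lines: ofjo rbk hcm onz lwqk
Hunk 5: at line 3 remove [onz] add [xvxa] -> 5 lines: ofjo rbk hcm xvxa lwqk
Hunk 6: at line 1 remove [rbk,hcm] add [xjq,scqo,upu] -> 6 lines: ofjo xjq scqo upu xvxa lwqk

Answer: ofjo
xjq
scqo
upu
xvxa
lwqk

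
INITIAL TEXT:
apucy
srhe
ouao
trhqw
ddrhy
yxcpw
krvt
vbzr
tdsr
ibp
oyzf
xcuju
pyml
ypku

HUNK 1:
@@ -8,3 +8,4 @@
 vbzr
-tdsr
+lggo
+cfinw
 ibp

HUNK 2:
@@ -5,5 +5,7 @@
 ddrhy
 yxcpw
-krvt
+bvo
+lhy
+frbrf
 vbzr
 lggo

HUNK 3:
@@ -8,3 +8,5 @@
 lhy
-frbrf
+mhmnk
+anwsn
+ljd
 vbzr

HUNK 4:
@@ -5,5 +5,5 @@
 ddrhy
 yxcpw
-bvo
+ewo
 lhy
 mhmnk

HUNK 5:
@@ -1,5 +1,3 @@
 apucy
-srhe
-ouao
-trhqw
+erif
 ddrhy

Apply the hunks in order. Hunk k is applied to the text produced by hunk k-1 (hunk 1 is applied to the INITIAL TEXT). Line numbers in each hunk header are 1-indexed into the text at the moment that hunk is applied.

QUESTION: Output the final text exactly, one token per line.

Answer: apucy
erif
ddrhy
yxcpw
ewo
lhy
mhmnk
anwsn
ljd
vbzr
lggo
cfinw
ibp
oyzf
xcuju
pyml
ypku

Derivation:
Hunk 1: at line 8 remove [tdsr] add [lggo,cfinw] -> 15 lines: apucy srhe ouao trhqw ddrhy yxcpw krvt vbzr lggo cfinw ibp oyzf xcuju pyml ypku
Hunk 2: at line 5 remove [krvt] add [bvo,lhy,frbrf] -> 17 lines: apucy srhe ouao trhqw ddrhy yxcpw bvo lhy frbrf vbzr lggo cfinw ibp oyzf xcuju pyml ypku
Hunk 3: at line 8 remove [frbrf] add [mhmnk,anwsn,ljd] -> 19 lines: apucy srhe ouao trhqw ddrhy yxcpw bvo lhy mhmnk anwsn ljd vbzr lggo cfinw ibp oyzf xcuju pyml ypku
Hunk 4: at line 5 remove [bvo] add [ewo] -> 19 lines: apucy srhe ouao trhqw ddrhy yxcpw ewo lhy mhmnk anwsn ljd vbzr lggo cfinw ibp oyzf xcuju pyml ypku
Hunk 5: at line 1 remove [srhe,ouao,trhqw] add [erif] -> 17 lines: apucy erif ddrhy yxcpw ewo lhy mhmnk anwsn ljd vbzr lggo cfinw ibp oyzf xcuju pyml ypku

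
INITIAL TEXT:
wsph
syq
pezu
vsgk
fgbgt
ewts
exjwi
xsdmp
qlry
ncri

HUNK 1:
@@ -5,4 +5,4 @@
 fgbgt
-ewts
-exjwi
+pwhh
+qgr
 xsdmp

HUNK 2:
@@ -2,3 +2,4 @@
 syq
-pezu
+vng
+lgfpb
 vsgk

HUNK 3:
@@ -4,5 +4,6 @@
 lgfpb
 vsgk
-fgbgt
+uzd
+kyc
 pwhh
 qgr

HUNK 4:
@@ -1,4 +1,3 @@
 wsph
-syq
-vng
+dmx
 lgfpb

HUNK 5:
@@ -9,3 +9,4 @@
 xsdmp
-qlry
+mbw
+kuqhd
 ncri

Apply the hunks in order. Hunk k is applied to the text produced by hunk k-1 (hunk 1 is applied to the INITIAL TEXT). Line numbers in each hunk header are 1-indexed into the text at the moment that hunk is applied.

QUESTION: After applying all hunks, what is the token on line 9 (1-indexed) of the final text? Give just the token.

Answer: xsdmp

Derivation:
Hunk 1: at line 5 remove [ewts,exjwi] add [pwhh,qgr] -> 10 lines: wsph syq pezu vsgk fgbgt pwhh qgr xsdmp qlry ncri
Hunk 2: at line 2 remove [pezu] add [vng,lgfpb] -> 11 lines: wsph syq vng lgfpb vsgk fgbgt pwhh qgr xsdmp qlry ncri
Hunk 3: at line 4 remove [fgbgt] add [uzd,kyc] -> 12 lines: wsph syq vng lgfpb vsgk uzd kyc pwhh qgr xsdmp qlry ncri
Hunk 4: at line 1 remove [syq,vng] add [dmx] -> 11 lines: wsph dmx lgfpb vsgk uzd kyc pwhh qgr xsdmp qlry ncri
Hunk 5: at line 9 remove [qlry] add [mbw,kuqhd] -> 12 lines: wsph dmx lgfpb vsgk uzd kyc pwhh qgr xsdmp mbw kuqhd ncri
Final line 9: xsdmp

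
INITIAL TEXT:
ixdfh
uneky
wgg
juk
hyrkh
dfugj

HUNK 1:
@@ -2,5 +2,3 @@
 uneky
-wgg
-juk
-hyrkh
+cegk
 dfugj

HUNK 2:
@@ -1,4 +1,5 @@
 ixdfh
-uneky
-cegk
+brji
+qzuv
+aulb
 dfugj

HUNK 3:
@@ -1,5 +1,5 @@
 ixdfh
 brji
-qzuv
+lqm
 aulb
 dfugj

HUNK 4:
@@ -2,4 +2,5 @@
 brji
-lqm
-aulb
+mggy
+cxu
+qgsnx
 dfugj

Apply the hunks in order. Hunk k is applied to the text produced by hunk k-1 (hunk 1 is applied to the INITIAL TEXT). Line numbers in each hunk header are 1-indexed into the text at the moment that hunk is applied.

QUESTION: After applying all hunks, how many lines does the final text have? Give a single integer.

Answer: 6

Derivation:
Hunk 1: at line 2 remove [wgg,juk,hyrkh] add [cegk] -> 4 lines: ixdfh uneky cegk dfugj
Hunk 2: at line 1 remove [uneky,cegk] add [brji,qzuv,aulb] -> 5 lines: ixdfh brji qzuv aulb dfugj
Hunk 3: at line 1 remove [qzuv] add [lqm] -> 5 lines: ixdfh brji lqm aulb dfugj
Hunk 4: at line 2 remove [lqm,aulb] add [mggy,cxu,qgsnx] -> 6 lines: ixdfh brji mggy cxu qgsnx dfugj
Final line count: 6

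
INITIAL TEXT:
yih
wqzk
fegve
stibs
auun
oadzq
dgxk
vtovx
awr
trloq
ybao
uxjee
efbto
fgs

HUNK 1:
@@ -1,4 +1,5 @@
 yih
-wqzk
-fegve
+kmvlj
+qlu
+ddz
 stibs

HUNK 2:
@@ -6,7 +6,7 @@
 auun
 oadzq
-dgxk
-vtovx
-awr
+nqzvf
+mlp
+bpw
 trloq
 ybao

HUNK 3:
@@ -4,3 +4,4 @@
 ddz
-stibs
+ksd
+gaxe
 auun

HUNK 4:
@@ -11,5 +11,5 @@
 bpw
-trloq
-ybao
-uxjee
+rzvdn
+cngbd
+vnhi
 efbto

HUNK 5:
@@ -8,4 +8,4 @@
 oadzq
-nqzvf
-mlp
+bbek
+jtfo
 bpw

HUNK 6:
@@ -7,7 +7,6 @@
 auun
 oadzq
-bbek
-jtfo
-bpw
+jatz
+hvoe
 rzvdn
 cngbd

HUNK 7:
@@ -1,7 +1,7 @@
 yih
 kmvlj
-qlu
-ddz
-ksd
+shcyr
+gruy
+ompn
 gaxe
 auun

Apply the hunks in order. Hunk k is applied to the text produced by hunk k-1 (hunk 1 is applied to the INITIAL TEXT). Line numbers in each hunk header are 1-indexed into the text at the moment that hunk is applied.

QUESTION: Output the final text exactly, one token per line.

Hunk 1: at line 1 remove [wqzk,fegve] add [kmvlj,qlu,ddz] -> 15 lines: yih kmvlj qlu ddz stibs auun oadzq dgxk vtovx awr trloq ybao uxjee efbto fgs
Hunk 2: at line 6 remove [dgxk,vtovx,awr] add [nqzvf,mlp,bpw] -> 15 lines: yih kmvlj qlu ddz stibs auun oadzq nqzvf mlp bpw trloq ybao uxjee efbto fgs
Hunk 3: at line 4 remove [stibs] add [ksd,gaxe] -> 16 lines: yih kmvlj qlu ddz ksd gaxe auun oadzq nqzvf mlp bpw trloq ybao uxjee efbto fgs
Hunk 4: at line 11 remove [trloq,ybao,uxjee] add [rzvdn,cngbd,vnhi] -> 16 lines: yih kmvlj qlu ddz ksd gaxe auun oadzq nqzvf mlp bpw rzvdn cngbd vnhi efbto fgs
Hunk 5: at line 8 remove [nqzvf,mlp] add [bbek,jtfo] -> 16 lines: yih kmvlj qlu ddz ksd gaxe auun oadzq bbek jtfo bpw rzvdn cngbd vnhi efbto fgs
Hunk 6: at line 7 remove [bbek,jtfo,bpw] add [jatz,hvoe] -> 15 lines: yih kmvlj qlu ddz ksd gaxe auun oadzq jatz hvoe rzvdn cngbd vnhi efbto fgs
Hunk 7: at line 1 remove [qlu,ddz,ksd] add [shcyr,gruy,ompn] -> 15 lines: yih kmvlj shcyr gruy ompn gaxe auun oadzq jatz hvoe rzvdn cngbd vnhi efbto fgs

Answer: yih
kmvlj
shcyr
gruy
ompn
gaxe
auun
oadzq
jatz
hvoe
rzvdn
cngbd
vnhi
efbto
fgs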